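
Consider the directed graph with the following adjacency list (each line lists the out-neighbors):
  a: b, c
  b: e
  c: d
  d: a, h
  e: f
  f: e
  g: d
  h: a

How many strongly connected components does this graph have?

4

{a, c, d, h} are all mutually reachable — one SCC of size 4.
{e, f} are all mutually reachable — one SCC of size 2.
{g} is an SCC by itself.
{b} is an SCC by itself.
That gives 4 strongly connected components.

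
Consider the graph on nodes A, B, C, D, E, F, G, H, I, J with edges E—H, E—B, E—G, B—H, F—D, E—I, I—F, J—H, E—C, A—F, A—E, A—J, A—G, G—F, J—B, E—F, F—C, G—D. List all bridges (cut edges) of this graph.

none

The edges on the cycle A-E-G-D-F-A are not bridges since each lies on that cycle.
Every edge lies on some cycle, so there are no bridges.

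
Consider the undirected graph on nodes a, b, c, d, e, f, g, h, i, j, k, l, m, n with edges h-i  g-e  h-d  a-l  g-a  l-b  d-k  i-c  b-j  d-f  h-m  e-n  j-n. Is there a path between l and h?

No

The component containing l is {a, b, e, g, j, l, n}, and h is not in it.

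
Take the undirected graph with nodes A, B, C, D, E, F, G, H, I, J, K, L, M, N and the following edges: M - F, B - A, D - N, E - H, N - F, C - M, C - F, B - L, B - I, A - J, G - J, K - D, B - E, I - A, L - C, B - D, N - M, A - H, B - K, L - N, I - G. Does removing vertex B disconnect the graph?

Deleting B raises the number of components from 1 to 2, so B is a cut vertex.

Yes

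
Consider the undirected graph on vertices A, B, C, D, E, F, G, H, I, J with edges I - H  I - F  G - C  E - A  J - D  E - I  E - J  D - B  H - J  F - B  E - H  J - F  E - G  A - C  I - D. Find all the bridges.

none

The edges on the cycle I-D-B-F-I are not bridges since each lies on that cycle.
Every edge lies on some cycle, so there are no bridges.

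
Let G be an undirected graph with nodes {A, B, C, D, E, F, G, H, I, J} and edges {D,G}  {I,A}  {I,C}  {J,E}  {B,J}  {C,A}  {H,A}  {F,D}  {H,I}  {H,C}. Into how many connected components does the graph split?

Starting from D we can reach D, F, G. That is one component of size 3.
Starting from B we can reach B, E, J. That is one component of size 3.
Starting from A we can reach A, C, H, I. That is one component of size 4.
Total: 3 components.

3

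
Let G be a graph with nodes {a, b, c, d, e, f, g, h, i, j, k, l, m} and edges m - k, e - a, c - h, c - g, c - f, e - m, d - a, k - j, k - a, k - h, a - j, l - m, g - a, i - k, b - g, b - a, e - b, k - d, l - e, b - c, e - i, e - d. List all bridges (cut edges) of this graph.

The edges on the cycle e-m-k-d-e are not bridges since each lies on that cycle.
But removing c - f disconnects c from f — this is a bridge.

c-f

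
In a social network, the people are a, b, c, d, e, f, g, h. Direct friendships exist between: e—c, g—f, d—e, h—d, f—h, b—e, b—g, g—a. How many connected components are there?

1

Starting from a we can reach a, b, c, d, e, f, g, h. That is one component of size 8.
Total: 1 component.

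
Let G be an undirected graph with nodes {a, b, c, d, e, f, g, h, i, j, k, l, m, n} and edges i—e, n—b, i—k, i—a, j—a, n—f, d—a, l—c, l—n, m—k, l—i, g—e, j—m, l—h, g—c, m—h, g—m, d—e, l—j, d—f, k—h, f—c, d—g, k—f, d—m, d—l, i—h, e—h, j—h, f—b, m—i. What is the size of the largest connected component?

14

Starting from a we can reach a, b, c, d, e, f, g, h, i, j, k, l, m, n. That is one component of size 14.
The largest has 14 vertices.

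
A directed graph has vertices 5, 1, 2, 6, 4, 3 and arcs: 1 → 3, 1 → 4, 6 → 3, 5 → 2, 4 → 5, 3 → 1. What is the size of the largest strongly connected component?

2

{1, 3} are all mutually reachable — one SCC of size 2.
{2} is an SCC by itself.
{4} is an SCC by itself.
{5} is an SCC by itself.
{6} is an SCC by itself.
The largest has 2 vertices.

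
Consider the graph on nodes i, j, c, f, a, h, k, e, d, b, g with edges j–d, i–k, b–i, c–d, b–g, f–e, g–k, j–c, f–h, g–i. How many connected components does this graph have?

a is isolated — a component by itself.
Starting from e we can reach e, f, h. That is one component of size 3.
Starting from c we can reach c, d, j. That is one component of size 3.
Starting from b we can reach b, g, i, k. That is one component of size 4.
Total: 4 components.

4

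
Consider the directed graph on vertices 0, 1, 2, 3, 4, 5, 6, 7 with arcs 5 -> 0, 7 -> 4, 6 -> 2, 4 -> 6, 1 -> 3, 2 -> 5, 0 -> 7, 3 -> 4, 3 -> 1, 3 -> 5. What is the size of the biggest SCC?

6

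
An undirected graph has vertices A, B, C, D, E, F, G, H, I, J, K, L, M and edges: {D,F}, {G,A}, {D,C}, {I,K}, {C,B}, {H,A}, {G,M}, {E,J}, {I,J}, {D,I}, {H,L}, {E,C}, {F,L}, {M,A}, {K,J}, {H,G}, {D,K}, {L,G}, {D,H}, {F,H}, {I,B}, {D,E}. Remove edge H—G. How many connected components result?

1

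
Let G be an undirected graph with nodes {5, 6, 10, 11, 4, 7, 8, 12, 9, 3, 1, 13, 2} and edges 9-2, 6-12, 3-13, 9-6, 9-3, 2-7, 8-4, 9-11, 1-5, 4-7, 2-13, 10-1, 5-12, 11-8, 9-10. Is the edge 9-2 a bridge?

No

After removing 9-2, the path 9-3-13-2 still connects them, so the edge is not a bridge.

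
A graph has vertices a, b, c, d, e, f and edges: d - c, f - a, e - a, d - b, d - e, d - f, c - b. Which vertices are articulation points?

d

Removing d increases the component count from 1 to 2, so d is a cut vertex.
By contrast removing c leaves 1 component; it is not a cut vertex. No other vertex is a cut vertex either.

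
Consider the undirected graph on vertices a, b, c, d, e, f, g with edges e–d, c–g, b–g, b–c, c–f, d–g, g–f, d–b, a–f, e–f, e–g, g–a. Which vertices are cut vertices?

Removing d, for instance, still leaves 1 component. No single vertex removal increases the component count — the graph has no articulation points.

none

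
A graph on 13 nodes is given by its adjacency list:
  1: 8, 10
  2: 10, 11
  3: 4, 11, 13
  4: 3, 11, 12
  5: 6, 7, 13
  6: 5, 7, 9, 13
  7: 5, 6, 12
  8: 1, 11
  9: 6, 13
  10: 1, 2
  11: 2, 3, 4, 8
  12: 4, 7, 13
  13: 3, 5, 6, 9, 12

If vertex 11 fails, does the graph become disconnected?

Deleting 11 raises the number of components from 1 to 2, so 11 is a cut vertex.

Yes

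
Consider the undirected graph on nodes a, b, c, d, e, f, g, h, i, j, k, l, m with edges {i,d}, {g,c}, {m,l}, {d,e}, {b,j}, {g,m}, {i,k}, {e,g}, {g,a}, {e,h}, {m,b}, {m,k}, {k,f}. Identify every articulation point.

b, e, g, k, m

Removing b increases the component count from 1 to 2, so b is a cut vertex.
Removing e increases the component count from 1 to 2, so e is a cut vertex.
Removing g increases the component count from 1 to 3, so g is a cut vertex.
Likewise k, m are cut vertices.
By contrast removing j leaves 1 component; it is not a cut vertex. No other vertex is a cut vertex either.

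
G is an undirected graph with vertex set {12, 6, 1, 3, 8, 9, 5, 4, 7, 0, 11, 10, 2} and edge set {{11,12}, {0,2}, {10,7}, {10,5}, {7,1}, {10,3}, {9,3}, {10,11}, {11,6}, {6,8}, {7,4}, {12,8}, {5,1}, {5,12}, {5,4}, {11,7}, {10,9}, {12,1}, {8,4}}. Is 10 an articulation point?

Yes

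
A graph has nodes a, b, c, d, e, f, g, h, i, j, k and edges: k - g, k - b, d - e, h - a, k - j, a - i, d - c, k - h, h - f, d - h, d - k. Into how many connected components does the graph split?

Starting from a we can reach a, b, c, d, e, f, g, h, i, j, k. That is one component of size 11.
Total: 1 component.

1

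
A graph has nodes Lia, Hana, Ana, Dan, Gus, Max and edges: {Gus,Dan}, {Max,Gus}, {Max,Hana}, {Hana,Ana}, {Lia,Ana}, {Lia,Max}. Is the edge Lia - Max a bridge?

After removing Lia - Max, the path Lia-Ana-Hana-Max still connects them, so the edge is not a bridge.

No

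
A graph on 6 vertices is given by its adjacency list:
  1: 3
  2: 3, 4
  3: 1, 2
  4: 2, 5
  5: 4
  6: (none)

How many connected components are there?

2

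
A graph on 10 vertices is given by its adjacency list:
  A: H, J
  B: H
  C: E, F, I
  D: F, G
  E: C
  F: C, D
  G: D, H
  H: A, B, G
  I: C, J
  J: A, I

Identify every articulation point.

Removing C increases the component count from 1 to 2, so C is a cut vertex.
Removing H increases the component count from 1 to 2, so H is a cut vertex.
By contrast removing J leaves 1 component; it is not a cut vertex. No other vertex is a cut vertex either.

C, H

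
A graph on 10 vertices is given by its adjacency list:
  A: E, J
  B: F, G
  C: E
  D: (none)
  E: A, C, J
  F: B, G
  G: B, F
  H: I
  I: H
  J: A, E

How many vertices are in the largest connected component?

4

D is isolated — a component by itself.
Starting from H we can reach H, I. That is one component of size 2.
Starting from B we can reach B, F, G. That is one component of size 3.
Starting from A we can reach A, C, E, J. That is one component of size 4.
The largest has 4 vertices.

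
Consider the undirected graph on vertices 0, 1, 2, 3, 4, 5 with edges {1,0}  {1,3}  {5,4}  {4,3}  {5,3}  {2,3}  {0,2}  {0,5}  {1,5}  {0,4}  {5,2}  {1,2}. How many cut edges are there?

The edges on the cycle 0-5-4-0 are not bridges since each lies on that cycle.
Every edge lies on some cycle, so there are no bridges.

0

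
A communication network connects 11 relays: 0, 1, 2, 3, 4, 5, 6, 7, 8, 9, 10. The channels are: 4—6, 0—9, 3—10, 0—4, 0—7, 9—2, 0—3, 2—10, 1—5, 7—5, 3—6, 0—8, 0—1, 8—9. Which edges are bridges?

none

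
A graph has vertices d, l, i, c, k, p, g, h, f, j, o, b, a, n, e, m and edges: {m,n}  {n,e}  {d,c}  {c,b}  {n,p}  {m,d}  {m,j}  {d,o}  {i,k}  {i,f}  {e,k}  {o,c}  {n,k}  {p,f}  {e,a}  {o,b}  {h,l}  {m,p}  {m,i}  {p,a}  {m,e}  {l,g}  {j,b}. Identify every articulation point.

l, m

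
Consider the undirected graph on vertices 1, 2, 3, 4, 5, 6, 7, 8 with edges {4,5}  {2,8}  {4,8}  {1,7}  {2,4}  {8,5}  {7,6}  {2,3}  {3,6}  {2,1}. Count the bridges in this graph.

0

The edges on the cycle 2-4-5-8-2 are not bridges since each lies on that cycle.
Every edge lies on some cycle, so there are no bridges.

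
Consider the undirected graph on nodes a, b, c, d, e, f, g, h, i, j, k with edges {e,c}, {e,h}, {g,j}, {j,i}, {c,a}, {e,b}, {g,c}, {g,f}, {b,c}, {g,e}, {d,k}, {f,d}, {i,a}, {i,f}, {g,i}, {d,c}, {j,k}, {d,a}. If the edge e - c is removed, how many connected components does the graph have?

e and c are still connected via e-g-c, so the component count stays at 1.

1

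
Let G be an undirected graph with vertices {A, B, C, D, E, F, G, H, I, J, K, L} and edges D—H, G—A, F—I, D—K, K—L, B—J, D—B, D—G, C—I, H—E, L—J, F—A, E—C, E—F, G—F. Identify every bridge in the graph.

none

The edges on the cycle E-C-I-F-E are not bridges since each lies on that cycle.
Every edge lies on some cycle, so there are no bridges.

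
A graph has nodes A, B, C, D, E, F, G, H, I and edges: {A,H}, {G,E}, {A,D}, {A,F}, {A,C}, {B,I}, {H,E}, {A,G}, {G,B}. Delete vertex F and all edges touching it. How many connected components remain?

1

With F gone, the remaining components are: {A, B, C, D, E, G, H, I}.
That is 1 component.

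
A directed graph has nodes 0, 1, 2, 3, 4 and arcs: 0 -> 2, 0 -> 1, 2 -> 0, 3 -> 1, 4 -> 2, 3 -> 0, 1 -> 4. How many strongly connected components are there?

{0, 1, 2, 4} are all mutually reachable — one SCC of size 4.
{3} is an SCC by itself.
That gives 2 strongly connected components.

2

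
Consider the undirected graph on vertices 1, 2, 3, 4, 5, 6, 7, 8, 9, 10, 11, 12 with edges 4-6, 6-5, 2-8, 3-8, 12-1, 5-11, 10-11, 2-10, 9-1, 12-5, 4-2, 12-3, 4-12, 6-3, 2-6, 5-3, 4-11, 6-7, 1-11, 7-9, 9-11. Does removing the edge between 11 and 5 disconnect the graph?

After removing 11-5, the path 11-4-6-5 still connects them, so the edge is not a bridge.

No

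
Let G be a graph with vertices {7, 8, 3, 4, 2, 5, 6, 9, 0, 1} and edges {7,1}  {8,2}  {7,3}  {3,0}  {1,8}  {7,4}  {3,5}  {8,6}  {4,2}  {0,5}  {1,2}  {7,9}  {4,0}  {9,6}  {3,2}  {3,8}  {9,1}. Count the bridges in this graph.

The edges on the cycle 7-3-8-6-9-7 are not bridges since each lies on that cycle.
Every edge lies on some cycle, so there are no bridges.

0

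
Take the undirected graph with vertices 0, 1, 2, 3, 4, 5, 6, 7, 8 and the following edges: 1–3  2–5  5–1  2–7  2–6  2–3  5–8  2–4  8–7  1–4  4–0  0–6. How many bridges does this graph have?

The edges on the cycle 2-5-1-4-0-6-2 are not bridges since each lies on that cycle.
Every edge lies on some cycle, so there are no bridges.

0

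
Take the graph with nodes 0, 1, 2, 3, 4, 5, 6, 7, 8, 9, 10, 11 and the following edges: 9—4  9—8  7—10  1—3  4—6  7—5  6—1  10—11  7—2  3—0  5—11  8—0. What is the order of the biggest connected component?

Starting from 2 we can reach 2, 5, 7, 10, 11. That is one component of size 5.
Starting from 0 we can reach 0, 1, 3, 4, 6, 8, 9. That is one component of size 7.
The largest has 7 vertices.

7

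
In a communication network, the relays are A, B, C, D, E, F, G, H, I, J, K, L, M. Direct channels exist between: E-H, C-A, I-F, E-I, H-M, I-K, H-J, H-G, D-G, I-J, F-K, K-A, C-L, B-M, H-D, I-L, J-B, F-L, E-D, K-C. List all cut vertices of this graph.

I

Removing I increases the component count from 1 to 2, so I is a cut vertex.
By contrast removing H leaves 1 component; it is not a cut vertex. No other vertex is a cut vertex either.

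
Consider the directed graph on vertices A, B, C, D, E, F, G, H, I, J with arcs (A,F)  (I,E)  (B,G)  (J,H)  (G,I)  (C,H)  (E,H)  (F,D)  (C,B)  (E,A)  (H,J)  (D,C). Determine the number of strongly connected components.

2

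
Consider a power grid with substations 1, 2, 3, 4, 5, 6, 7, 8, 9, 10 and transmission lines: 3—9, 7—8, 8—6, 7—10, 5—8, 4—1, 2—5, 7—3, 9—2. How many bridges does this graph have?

The edges on the cycle 7-3-9-2-5-8-7 are not bridges since each lies on that cycle.
But removing 7—10 disconnects 7 from 10; removing 8—6 disconnects 8 from 6; removing 4—1 disconnects 4 from 1 — these are bridges.
That makes 3 bridges.

3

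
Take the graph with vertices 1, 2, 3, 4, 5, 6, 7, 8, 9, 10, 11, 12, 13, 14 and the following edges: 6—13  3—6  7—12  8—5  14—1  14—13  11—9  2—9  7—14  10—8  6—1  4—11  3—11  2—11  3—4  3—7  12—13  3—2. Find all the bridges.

10-8, 5-8

The edges on the cycle 3-2-9-11-3 are not bridges since each lies on that cycle.
But removing 8—5 disconnects 8 from 5; removing 10—8 disconnects 10 from 8 — these are bridges.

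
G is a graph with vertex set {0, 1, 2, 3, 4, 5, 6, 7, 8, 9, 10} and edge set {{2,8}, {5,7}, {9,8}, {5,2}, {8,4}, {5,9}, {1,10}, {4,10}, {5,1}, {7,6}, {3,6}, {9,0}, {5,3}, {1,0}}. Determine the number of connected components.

1

Starting from 0 we can reach 0, 1, 2, 3, 4, 5, 6, 7, 8, 9, 10. That is one component of size 11.
Total: 1 component.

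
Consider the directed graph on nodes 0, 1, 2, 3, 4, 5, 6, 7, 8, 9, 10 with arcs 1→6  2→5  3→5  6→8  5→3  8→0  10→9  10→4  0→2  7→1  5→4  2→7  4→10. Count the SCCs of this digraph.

4

{0, 1, 2, 6, 7, 8} are all mutually reachable — one SCC of size 6.
{4, 10} are all mutually reachable — one SCC of size 2.
{3, 5} are all mutually reachable — one SCC of size 2.
{9} is an SCC by itself.
That gives 4 strongly connected components.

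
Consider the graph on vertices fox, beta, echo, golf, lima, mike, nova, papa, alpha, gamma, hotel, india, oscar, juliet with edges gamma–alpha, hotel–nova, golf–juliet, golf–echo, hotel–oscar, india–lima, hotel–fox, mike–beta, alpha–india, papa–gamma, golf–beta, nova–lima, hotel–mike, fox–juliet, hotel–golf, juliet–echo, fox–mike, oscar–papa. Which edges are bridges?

none

The edges on the cycle hotel-oscar-papa-gamma-alpha-india-lima-nova-hotel are not bridges since each lies on that cycle.
Every edge lies on some cycle, so there are no bridges.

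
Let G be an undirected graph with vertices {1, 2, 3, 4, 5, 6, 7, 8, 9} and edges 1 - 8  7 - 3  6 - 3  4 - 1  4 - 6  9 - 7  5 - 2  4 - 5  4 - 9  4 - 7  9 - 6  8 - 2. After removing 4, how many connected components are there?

2

With 4 gone, the remaining components are: {1, 2, 5, 8}; {3, 6, 7, 9}.
That is 2 components.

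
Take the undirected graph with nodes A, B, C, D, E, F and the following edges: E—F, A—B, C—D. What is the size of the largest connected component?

2

Starting from A we can reach A, B. That is one component of size 2.
Starting from C we can reach C, D. That is one component of size 2.
Starting from E we can reach E, F. That is one component of size 2.
The largest has 2 vertices.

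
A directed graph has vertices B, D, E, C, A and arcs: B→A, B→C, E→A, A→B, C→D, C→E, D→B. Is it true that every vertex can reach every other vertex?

From C we can reach every vertex (A, B, C, D, E), and every vertex can reach C (A, B, C, D, E). So the whole graph is one strongly connected component.

Yes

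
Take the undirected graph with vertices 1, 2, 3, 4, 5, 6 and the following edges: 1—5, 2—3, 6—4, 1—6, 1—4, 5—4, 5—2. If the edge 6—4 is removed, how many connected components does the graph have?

1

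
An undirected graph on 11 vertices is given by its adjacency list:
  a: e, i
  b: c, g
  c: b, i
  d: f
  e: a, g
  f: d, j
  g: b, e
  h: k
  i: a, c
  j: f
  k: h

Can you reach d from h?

The component containing h is {h, k}, and d is not in it.

No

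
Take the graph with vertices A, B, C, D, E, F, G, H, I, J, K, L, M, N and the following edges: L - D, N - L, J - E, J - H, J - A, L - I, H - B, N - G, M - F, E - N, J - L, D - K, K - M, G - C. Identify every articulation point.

Removing D increases the component count from 1 to 2, so D is a cut vertex.
Removing G increases the component count from 1 to 2, so G is a cut vertex.
Removing H increases the component count from 1 to 2, so H is a cut vertex.
Likewise J, K, L, M, N are cut vertices.
By contrast removing A leaves 1 component; it is not a cut vertex. No other vertex is a cut vertex either.

D, G, H, J, K, L, M, N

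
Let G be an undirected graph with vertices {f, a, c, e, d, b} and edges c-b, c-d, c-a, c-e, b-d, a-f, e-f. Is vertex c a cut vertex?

Yes

Deleting c raises the number of components from 1 to 2, so c is a cut vertex.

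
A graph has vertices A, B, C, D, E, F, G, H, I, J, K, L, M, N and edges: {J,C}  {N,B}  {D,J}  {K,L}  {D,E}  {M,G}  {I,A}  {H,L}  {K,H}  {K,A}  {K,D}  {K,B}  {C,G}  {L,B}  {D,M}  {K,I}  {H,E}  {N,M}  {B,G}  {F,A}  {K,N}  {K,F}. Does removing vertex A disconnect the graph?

Deleting A leaves 1 component (was 1) (its neighbors F, I, K remain connected to each other), so A is not a cut vertex.

No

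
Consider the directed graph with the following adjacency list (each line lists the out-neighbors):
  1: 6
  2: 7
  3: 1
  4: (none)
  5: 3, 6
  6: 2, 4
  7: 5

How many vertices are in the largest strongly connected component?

{1, 2, 3, 5, 6, 7} are all mutually reachable — one SCC of size 6.
{4} is an SCC by itself.
The largest has 6 vertices.

6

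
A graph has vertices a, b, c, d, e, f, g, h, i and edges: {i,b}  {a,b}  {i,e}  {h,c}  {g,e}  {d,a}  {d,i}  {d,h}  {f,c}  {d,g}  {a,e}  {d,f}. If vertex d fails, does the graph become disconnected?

Deleting d raises the number of components from 1 to 2, so d is a cut vertex.

Yes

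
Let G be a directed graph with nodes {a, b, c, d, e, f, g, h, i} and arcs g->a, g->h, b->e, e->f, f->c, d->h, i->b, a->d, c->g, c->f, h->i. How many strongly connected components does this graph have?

1

{a, b, c, d, e, f, g, h, i} are all mutually reachable — one SCC of size 9.
That gives 1 strongly connected component.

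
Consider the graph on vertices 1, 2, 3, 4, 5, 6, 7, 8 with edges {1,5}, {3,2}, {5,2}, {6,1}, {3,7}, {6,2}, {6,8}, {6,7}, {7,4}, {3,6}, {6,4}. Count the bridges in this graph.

The edges on the cycle 3-6-7-3 are not bridges since each lies on that cycle.
But removing 8 - 6 disconnects 8 from 6 — this is a bridge.

1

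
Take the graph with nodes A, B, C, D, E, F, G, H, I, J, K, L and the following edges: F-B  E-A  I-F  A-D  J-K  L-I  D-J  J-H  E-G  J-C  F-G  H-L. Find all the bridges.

B-F, C-J, J-K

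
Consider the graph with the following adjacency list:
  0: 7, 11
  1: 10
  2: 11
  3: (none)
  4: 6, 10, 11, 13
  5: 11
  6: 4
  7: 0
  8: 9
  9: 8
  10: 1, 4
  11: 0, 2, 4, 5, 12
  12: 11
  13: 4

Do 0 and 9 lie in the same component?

The component containing 0 is {0, 1, 2, 4, 5, 6, 7, 10, 11, 12, 13}, and 9 is not in it.

No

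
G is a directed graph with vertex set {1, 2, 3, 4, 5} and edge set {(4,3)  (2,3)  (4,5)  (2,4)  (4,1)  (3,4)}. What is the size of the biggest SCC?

2

{3, 4} are all mutually reachable — one SCC of size 2.
{2} is an SCC by itself.
{5} is an SCC by itself.
{1} is an SCC by itself.
The largest has 2 vertices.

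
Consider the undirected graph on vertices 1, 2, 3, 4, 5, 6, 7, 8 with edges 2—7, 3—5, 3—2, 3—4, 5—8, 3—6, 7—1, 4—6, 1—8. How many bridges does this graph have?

The edges on the cycle 3-4-6-3 are not bridges since each lies on that cycle.
Every edge lies on some cycle, so there are no bridges.

0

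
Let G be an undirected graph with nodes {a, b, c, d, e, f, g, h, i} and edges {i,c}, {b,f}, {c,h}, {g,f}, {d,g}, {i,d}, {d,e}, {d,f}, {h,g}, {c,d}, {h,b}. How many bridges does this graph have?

The edges on the cycle i-c-h-b-f-d-i are not bridges since each lies on that cycle.
But removing e-d disconnects e from d — this is a bridge.

1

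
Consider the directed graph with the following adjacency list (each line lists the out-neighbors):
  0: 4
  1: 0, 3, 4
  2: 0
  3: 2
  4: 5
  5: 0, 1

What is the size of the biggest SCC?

6

{0, 1, 2, 3, 4, 5} are all mutually reachable — one SCC of size 6.
The largest has 6 vertices.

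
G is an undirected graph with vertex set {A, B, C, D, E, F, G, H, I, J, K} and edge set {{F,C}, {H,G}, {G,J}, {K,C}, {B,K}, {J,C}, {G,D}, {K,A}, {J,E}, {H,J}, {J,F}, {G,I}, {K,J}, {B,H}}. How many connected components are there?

1

Starting from A we can reach A, B, C, D, E, F, G, H, I, J, K. That is one component of size 11.
Total: 1 component.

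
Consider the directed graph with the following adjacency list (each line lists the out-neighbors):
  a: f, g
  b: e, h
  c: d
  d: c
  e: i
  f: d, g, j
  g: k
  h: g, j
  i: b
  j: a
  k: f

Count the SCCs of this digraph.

4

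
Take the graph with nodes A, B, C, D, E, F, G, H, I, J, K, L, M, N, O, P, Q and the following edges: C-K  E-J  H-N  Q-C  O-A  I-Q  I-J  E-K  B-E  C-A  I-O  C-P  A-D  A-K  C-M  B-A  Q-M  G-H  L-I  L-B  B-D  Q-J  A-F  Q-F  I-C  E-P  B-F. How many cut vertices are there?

1

Removing H increases the component count from 2 to 3, so H is a cut vertex.
By contrast removing P leaves 2 components; it is not a cut vertex. No other vertex is a cut vertex either.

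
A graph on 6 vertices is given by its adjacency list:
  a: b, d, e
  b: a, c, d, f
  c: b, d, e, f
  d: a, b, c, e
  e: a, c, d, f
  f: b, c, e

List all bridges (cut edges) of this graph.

none

The edges on the cycle c-e-f-c are not bridges since each lies on that cycle.
Every edge lies on some cycle, so there are no bridges.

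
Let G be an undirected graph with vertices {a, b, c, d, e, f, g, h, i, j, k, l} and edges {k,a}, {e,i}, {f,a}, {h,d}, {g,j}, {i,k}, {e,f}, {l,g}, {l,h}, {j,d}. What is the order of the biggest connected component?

5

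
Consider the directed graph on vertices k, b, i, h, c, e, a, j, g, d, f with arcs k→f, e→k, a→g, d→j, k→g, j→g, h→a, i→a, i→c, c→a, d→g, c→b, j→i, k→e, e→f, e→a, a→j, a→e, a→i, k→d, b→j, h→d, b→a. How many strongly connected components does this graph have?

4

{a, b, c, d, e, i, j, k} are all mutually reachable — one SCC of size 8.
{h} is an SCC by itself.
{g} is an SCC by itself.
{f} is an SCC by itself.
That gives 4 strongly connected components.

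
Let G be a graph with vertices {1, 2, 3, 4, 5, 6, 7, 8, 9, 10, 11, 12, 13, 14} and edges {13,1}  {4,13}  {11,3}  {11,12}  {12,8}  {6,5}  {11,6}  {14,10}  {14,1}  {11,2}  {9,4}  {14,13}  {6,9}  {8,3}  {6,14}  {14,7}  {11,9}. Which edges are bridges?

The edges on the cycle 6-14-13-4-9-6 are not bridges since each lies on that cycle.
But removing 14-10 disconnects 14 from 10; removing 6-5 disconnects 6 from 5; removing 11-2 disconnects 11 from 2; removing 7-14 disconnects 7 from 14 — these are bridges.

10-14, 11-2, 14-7, 5-6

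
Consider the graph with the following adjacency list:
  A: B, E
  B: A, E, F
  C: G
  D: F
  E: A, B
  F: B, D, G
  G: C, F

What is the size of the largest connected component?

7

Starting from A we can reach A, B, C, D, E, F, G. That is one component of size 7.
The largest has 7 vertices.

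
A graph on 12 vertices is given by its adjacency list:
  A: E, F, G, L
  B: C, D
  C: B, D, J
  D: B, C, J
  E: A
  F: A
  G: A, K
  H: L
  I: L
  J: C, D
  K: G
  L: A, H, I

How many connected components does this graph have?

2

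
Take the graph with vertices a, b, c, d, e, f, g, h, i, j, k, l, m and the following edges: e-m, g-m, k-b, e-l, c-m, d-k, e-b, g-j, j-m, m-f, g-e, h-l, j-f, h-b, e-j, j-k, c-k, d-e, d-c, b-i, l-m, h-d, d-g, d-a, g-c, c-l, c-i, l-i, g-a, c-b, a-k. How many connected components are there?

Starting from a we can reach a, b, c, d, e, f, g, h, i, j, k, l, m. That is one component of size 13.
Total: 1 component.

1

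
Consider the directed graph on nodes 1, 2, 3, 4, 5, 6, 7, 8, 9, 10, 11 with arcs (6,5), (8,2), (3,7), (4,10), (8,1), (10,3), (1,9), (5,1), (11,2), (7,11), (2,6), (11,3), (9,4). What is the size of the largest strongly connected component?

{1, 2, 3, 4, 5, 6, 7, 9, 10, 11} are all mutually reachable — one SCC of size 10.
{8} is an SCC by itself.
The largest has 10 vertices.

10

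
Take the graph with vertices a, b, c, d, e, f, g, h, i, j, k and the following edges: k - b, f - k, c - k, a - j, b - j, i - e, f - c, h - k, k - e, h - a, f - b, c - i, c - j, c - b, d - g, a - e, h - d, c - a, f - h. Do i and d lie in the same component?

From i we can reach a, b, c, d, e, f, g, h, i, j, k, which includes d.

Yes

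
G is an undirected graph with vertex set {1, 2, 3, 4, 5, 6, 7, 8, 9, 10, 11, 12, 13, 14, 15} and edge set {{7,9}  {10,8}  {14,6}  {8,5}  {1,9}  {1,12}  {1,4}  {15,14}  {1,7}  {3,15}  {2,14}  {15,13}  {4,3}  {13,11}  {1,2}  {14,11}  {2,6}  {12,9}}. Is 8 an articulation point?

Yes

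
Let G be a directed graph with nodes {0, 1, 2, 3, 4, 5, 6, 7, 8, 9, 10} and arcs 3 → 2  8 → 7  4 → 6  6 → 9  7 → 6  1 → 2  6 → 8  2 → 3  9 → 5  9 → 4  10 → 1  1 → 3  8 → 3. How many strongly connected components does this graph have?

6

{4, 6, 7, 8, 9} are all mutually reachable — one SCC of size 5.
{2, 3} are all mutually reachable — one SCC of size 2.
{0} is an SCC by itself.
{10} is an SCC by itself.
{5} is an SCC by itself.
(and 1 more singleton SCC)
That gives 6 strongly connected components.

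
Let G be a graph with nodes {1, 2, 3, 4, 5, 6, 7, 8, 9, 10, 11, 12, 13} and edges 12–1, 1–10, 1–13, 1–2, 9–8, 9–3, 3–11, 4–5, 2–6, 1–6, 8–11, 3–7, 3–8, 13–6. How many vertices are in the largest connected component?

Starting from 4 we can reach 4, 5. That is one component of size 2.
Starting from 3 we can reach 3, 7, 8, 9, 11. That is one component of size 5.
Starting from 1 we can reach 1, 2, 6, 10, 12, 13. That is one component of size 6.
The largest has 6 vertices.

6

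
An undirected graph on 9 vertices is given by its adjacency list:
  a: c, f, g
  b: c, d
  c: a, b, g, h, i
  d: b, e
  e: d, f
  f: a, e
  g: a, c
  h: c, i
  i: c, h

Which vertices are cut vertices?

c

Removing c increases the component count from 1 to 2, so c is a cut vertex.
By contrast removing h leaves 1 component; it is not a cut vertex. No other vertex is a cut vertex either.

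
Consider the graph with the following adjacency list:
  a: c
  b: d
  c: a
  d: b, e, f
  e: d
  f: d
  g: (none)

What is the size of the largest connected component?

4

g is isolated — a component by itself.
Starting from a we can reach a, c. That is one component of size 2.
Starting from b we can reach b, d, e, f. That is one component of size 4.
The largest has 4 vertices.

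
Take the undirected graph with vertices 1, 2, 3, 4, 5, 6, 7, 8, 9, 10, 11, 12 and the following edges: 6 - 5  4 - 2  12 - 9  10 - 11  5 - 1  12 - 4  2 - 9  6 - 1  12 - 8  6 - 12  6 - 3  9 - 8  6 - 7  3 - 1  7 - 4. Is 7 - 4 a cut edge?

After removing 7 - 4, the path 7-6-12-4 still connects them, so the edge is not a bridge.

No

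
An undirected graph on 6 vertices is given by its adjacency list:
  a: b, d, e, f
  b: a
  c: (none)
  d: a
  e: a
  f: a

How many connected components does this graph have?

c is isolated — a component by itself.
Starting from a we can reach a, b, d, e, f. That is one component of size 5.
Total: 2 components.

2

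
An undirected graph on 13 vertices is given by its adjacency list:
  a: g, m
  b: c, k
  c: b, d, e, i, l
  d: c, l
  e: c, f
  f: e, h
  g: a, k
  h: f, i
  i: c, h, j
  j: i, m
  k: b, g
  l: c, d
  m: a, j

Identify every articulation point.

c

Removing c increases the component count from 1 to 2, so c is a cut vertex.
By contrast removing f leaves 1 component; it is not a cut vertex. No other vertex is a cut vertex either.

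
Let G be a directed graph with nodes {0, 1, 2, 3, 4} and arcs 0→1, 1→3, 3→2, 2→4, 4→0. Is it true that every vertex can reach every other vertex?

From 1 we can reach every vertex (0, 1, 2, 3, 4), and every vertex can reach 1 (0, 1, 2, 3, 4). So the whole graph is one strongly connected component.

Yes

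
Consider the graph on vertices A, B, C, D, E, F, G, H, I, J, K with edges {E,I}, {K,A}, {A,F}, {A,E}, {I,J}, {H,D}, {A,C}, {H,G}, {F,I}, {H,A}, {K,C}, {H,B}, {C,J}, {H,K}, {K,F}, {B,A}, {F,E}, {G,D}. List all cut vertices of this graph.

Removing H increases the component count from 1 to 2, so H is a cut vertex.
By contrast removing A leaves 1 component; it is not a cut vertex. No other vertex is a cut vertex either.

H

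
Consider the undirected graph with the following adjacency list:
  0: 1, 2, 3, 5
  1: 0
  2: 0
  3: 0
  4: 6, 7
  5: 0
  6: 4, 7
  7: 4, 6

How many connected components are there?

2

Starting from 4 we can reach 4, 6, 7. That is one component of size 3.
Starting from 0 we can reach 0, 1, 2, 3, 5. That is one component of size 5.
Total: 2 components.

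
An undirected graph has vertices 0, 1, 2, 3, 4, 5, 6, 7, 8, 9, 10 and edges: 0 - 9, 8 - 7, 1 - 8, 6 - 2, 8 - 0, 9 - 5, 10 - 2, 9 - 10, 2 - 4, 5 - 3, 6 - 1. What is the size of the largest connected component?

11

Starting from 0 we can reach 0, 1, 2, 3, 4, 5, 6, 7, 8, 9, 10. That is one component of size 11.
The largest has 11 vertices.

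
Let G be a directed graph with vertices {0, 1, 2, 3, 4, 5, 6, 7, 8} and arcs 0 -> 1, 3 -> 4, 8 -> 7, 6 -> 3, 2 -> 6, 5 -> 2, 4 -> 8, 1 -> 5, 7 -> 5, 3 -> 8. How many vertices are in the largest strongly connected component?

7

{2, 3, 4, 5, 6, 7, 8} are all mutually reachable — one SCC of size 7.
{1} is an SCC by itself.
{0} is an SCC by itself.
The largest has 7 vertices.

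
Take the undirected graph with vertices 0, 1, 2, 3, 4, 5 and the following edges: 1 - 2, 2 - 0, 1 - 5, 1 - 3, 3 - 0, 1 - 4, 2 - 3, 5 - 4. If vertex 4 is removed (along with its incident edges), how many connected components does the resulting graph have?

1

With 4 gone, the remaining components are: {0, 1, 2, 3, 5}.
That is 1 component.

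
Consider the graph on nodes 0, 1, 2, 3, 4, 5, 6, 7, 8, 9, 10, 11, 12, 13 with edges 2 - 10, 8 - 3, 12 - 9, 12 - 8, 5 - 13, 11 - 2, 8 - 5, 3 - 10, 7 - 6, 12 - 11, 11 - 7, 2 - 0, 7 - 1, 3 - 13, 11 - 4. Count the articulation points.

4

Removing 2 increases the component count from 1 to 2, so 2 is a cut vertex.
Removing 7 increases the component count from 1 to 3, so 7 is a cut vertex.
Removing 11 increases the component count from 1 to 3, so 11 is a cut vertex.
Likewise 12 is a cut vertex.
By contrast removing 4 leaves 1 component; it is not a cut vertex. No other vertex is a cut vertex either.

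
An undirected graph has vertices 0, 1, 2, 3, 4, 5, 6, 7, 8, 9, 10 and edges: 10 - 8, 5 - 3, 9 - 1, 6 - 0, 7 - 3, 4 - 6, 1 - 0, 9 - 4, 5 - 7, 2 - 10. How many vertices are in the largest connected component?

5

Starting from 2 we can reach 2, 8, 10. That is one component of size 3.
Starting from 3 we can reach 3, 5, 7. That is one component of size 3.
Starting from 0 we can reach 0, 1, 4, 6, 9. That is one component of size 5.
The largest has 5 vertices.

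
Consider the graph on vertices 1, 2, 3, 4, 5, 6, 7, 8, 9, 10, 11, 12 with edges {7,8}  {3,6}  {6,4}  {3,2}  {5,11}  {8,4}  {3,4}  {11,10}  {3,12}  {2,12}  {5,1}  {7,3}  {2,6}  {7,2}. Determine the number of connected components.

3

9 is isolated — a component by itself.
Starting from 1 we can reach 1, 5, 10, 11. That is one component of size 4.
Starting from 2 we can reach 2, 3, 4, 6, 7, 8, 12. That is one component of size 7.
Total: 3 components.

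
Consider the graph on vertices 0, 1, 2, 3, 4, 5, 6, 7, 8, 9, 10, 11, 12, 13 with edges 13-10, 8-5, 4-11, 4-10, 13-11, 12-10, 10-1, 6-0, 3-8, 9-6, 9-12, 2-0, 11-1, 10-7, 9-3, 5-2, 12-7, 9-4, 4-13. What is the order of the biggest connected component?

Starting from 0 we can reach 0, 1, 2, 3, 4, 5, 6, 7, 8, 9, 10, 11, 12, 13. That is one component of size 14.
The largest has 14 vertices.

14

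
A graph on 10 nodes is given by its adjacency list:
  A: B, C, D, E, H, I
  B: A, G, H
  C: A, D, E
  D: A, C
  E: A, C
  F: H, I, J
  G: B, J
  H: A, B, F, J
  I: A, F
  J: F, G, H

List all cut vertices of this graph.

A

Removing A increases the component count from 1 to 2, so A is a cut vertex.
By contrast removing H leaves 1 component; it is not a cut vertex. No other vertex is a cut vertex either.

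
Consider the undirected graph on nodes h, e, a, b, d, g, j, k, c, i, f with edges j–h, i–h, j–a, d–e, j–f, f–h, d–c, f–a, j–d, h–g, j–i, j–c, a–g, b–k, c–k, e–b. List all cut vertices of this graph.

Removing j increases the component count from 1 to 2, so j is a cut vertex.
By contrast removing k leaves 1 component; it is not a cut vertex. No other vertex is a cut vertex either.

j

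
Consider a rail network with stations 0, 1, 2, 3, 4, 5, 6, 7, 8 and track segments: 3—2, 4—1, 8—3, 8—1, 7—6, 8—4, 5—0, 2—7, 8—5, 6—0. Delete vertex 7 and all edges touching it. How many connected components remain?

With 7 gone, the remaining components are: {0, 1, 2, 3, 4, 5, 6, 8}.
That is 1 component.

1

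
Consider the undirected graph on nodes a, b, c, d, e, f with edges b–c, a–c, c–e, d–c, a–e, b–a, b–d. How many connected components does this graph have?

f is isolated — a component by itself.
Starting from a we can reach a, b, c, d, e. That is one component of size 5.
Total: 2 components.

2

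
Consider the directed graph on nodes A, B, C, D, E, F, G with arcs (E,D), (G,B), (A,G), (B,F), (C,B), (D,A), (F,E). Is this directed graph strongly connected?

There is no directed path from E to C, so the graph is not strongly connected.

No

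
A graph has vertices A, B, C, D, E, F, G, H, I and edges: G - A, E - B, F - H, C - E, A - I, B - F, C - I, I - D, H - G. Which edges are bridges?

D-I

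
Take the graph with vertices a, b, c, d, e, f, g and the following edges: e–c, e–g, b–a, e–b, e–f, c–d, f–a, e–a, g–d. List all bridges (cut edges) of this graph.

none

The edges on the cycle e-f-a-e are not bridges since each lies on that cycle.
Every edge lies on some cycle, so there are no bridges.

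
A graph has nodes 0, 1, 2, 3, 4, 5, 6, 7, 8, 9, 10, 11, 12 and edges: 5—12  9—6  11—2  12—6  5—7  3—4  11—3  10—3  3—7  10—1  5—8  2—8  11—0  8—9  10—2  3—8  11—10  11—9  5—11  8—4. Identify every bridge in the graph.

0-11, 1-10

The edges on the cycle 5-11-10-3-4-8-5 are not bridges since each lies on that cycle.
But removing 10—1 disconnects 10 from 1; removing 11—0 disconnects 11 from 0 — these are bridges.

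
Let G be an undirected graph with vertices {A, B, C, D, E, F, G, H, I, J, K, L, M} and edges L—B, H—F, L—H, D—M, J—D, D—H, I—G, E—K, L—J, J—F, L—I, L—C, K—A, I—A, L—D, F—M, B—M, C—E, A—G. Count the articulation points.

1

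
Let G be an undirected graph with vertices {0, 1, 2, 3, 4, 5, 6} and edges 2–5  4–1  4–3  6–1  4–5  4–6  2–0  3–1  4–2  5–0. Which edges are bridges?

none

The edges on the cycle 4-2-0-5-4 are not bridges since each lies on that cycle.
Every edge lies on some cycle, so there are no bridges.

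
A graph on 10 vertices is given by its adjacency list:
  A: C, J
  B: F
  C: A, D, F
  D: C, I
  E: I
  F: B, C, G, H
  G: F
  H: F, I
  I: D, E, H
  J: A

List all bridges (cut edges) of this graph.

The edges on the cycle I-H-F-C-D-I are not bridges since each lies on that cycle.
But removing G-F disconnects G from F; removing A-J disconnects A from J; removing C-A disconnects C from A; removing F-B disconnects F from B — these are bridges.
In total 5 edges are bridges.

A-C, A-J, B-F, E-I, F-G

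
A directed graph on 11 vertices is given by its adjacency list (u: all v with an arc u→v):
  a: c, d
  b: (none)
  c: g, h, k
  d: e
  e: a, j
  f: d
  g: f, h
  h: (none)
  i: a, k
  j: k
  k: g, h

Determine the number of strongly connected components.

{a, c, d, e, f, g, j, k} are all mutually reachable — one SCC of size 8.
{h} is an SCC by itself.
{i} is an SCC by itself.
{b} is an SCC by itself.
That gives 4 strongly connected components.

4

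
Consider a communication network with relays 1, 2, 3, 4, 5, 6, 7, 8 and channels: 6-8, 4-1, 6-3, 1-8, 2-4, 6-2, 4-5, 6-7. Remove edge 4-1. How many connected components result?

4 and 1 are still connected via 4-2-6-8-1, so the component count stays at 1.

1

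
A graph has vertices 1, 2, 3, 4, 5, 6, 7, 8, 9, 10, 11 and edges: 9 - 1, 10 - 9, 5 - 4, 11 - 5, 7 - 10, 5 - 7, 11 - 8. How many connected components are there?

4

3 is isolated — a component by itself.
2 is isolated — a component by itself.
6 is isolated — a component by itself.
Starting from 1 we can reach 1, 4, 5, 7, 8, 9, 10, 11. That is one component of size 8.
Total: 4 components.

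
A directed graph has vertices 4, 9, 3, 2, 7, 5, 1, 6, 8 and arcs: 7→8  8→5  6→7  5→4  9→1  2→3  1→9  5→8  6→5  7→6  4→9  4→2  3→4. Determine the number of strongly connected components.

{2, 3, 4} are all mutually reachable — one SCC of size 3.
{6, 7} are all mutually reachable — one SCC of size 2.
{1, 9} are all mutually reachable — one SCC of size 2.
{5, 8} are all mutually reachable — one SCC of size 2.
That gives 4 strongly connected components.

4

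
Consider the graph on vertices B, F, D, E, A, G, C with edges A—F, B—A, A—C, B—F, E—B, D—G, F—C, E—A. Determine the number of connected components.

2

Starting from D we can reach D, G. That is one component of size 2.
Starting from A we can reach A, B, C, E, F. That is one component of size 5.
Total: 2 components.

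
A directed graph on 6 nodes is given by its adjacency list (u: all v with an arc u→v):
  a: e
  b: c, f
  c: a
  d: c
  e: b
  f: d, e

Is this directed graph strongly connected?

Yes

From d we can reach every vertex (a, b, c, d, e, f), and every vertex can reach d (a, b, c, d, e, f). So the whole graph is one strongly connected component.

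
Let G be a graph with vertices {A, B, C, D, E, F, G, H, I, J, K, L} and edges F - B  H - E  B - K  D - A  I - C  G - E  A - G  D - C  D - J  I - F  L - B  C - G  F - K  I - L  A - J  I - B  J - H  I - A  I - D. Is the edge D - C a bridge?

After removing D - C, the path D-I-C still connects them, so the edge is not a bridge.

No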